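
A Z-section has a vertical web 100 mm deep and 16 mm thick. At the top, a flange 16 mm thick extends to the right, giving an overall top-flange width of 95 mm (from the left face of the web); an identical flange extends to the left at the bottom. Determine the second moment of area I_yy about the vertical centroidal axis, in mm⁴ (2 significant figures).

I_yy ≈ 7.1 × 10⁶ mm⁴

Treat the section as a set of non-overlapping primitives; coordinates are from the bounding-box lower-left.
Web: 16 × 100, A = 1 600 mm², x = 87 mm, Ī = 34 133 mm⁴.
Top flange (beyond web): 79 × 16, A = 1 264 mm², x = 134.5 mm, Ī = 657 385 mm⁴.
Bottom flange (beyond web): 79 × 16, A = 1 264 mm², x = 39.5 mm, Ī = 657 385 mm⁴.
Centroid: x̄ = ΣA·x / ΣA = 87 mm.
Transfer each piece to the vertical centroidal axis using Ī + A·d² with d = x − 87:
  web: d = 0 mm → contributes +34 133 mm⁴
  top flange (beyond web): d = 47.5 mm → contributes +3 509 285 mm⁴
  bottom flange (beyond web): d = -47.5 mm → contributes +3 509 285 mm⁴
Total I = 7 052 704 mm⁴.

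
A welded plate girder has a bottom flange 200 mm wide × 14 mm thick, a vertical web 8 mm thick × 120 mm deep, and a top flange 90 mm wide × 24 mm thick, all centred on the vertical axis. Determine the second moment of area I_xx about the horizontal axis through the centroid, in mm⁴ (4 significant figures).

I_xx ≈ 2.489 × 10⁷ mm⁴

Break the section into simple shapes (no overlaps), measuring from the bottom-left corner of the bounding box.
Bottom plate: 200 × 14, A = 2 800 mm², y = 7 mm, Ī = 45733.3 mm⁴.
Web plate: 8 × 120, A = 960 mm², y = 74 mm, Ī = 1 152 000 mm⁴.
Top plate: 90 × 24, A = 2 160 mm², y = 146 mm, Ī = 103 680 mm⁴.
Centroid: ȳ = ΣA·y / ΣA = 68.5811 mm.
Transfer each piece to the horizontal axis through the centroid using Ī + A·d² with d = y − 68.5811:
  bottom plate: d = -61.5811 mm → contributes +10 663 976 mm⁴
  web plate: d = 5.41892 mm → contributes +1 180 190 mm⁴
  top plate: d = 77.4189 mm → contributes +13 050 048 mm⁴
Total I = 24 894 214 mm⁴.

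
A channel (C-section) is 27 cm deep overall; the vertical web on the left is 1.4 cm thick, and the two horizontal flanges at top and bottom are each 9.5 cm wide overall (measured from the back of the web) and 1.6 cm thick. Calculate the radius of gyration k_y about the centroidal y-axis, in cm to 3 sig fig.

k_y ≈ 2.79 cm

Decompose the section into non-overlapping parts with the origin at the bottom-left of its bounding rectangle.
Web: 1.4 × 27, A = 37.8 cm², x = 0.7 cm, Ī = 6.174 cm⁴.
Top flange (beyond web): 8.1 × 1.6, A = 12.96 cm², x = 5.45 cm, Ī = 70.859 cm⁴.
Bottom flange (beyond web): 8.1 × 1.6, A = 12.96 cm², x = 5.45 cm, Ī = 70.859 cm⁴.
Centroid: x̄ = ΣA·x / ΣA = 2.6322 cm.
Transfer each piece to the centroidal y-axis using Ī + A·d² with d = x − 2.6322:
  web: d = -1.9322 cm → contributes +147.3 cm⁴
  top flange (beyond web): d = 2.8178 cm → contributes +173.76 cm⁴
  bottom flange (beyond web): d = 2.8178 cm → contributes +173.76 cm⁴
Total I = 494.82 cm⁴.
Radius of gyration: k = √(I/A) = √(494.82 / 63.72) = 2.7867 cm.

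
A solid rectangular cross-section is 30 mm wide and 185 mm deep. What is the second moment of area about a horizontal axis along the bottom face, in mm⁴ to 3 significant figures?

The section: 30 × 185, A = 5 550 mm², y = 92.5 mm, Ī = 15 829 063 mm⁴.
Transfer it to the base of the section using Ī + A·d² with d = y − 0:
  the section: d = 92.5 mm → contributes +63 316 250 mm⁴
Total I = 63 316 250 mm⁴.

I_base ≈ 6.33 × 10⁷ mm⁴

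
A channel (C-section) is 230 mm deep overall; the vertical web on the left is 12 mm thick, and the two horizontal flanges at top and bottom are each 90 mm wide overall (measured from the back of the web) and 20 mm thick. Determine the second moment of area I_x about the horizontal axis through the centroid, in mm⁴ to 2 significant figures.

I_x ≈ 4.7 × 10⁷ mm⁴

Break the section into simple shapes (no overlaps), measuring from the bottom-left corner of the bounding box.
Web: 12 × 230, A = 2 760 mm², y = 115 mm, Ī = 12 167 000 mm⁴.
Top flange (beyond web): 78 × 20, A = 1 560 mm², y = 220 mm, Ī = 52 000 mm⁴.
Bottom flange (beyond web): 78 × 20, A = 1 560 mm², y = 10 mm, Ī = 52 000 mm⁴.
By symmetry the centroid is at mid-height, ȳ = 115 mm.
Transfer each piece to the horizontal axis through the centroid using Ī + A·d² with d = y − 115:
  web: d = 0 mm → contributes +12 167 000 mm⁴
  top flange (beyond web): d = 105 mm → contributes +17 251 000 mm⁴
  bottom flange (beyond web): d = -105 mm → contributes +17 251 000 mm⁴
Total I = 46 669 000 mm⁴.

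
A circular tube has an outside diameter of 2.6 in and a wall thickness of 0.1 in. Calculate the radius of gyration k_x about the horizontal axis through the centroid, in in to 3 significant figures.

Decompose the section into non-overlapping parts with the origin at the bottom-left of its bounding rectangle.
Outer circle: ⌀2.6, A = 5.3093 in², y = 1.3 in, Ī = 2.2432 in⁴.
Bore (subtracted): ⌀2.4, A = 4.5239 in², y = 1.3 in, Ī = 1.6286 in⁴.
By symmetry the centroid is at mid-height, ȳ = 1.3 in.
All pieces are centred on the horizontal axis through the centroid, so I = ΣĪ (holes subtracted) = 0.61457 in⁴.
Radius of gyration: k = √(I/A) = √(0.61457 / 0.7854) = 0.88459 in.

k_x ≈ 0.885 in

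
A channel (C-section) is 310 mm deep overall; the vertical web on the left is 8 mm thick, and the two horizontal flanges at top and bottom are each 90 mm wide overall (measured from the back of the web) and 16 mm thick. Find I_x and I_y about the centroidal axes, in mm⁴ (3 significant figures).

Break the section into simple shapes (no overlaps), measuring from the bottom-left corner of the bounding box.
Web: 8 × 310, A = 2 480 mm², y = 155 mm, Ī = 19 860 667 mm⁴.
Top flange (beyond web): 82 × 16, A = 1 312 mm², y = 302 mm, Ī = 27 989 mm⁴.
Bottom flange (beyond web): 82 × 16, A = 1 312 mm², y = 8 mm, Ī = 27 989 mm⁴.
By symmetry the centroid is at mid-height, ȳ = 155 mm.
Transfer each piece to the centroidal x-axis using Ī + A·d² with d = y − 155:
  web: d = 0 mm → contributes +19 860 667 mm⁴
  top flange (beyond web): d = 147 mm → contributes +28 378 997 mm⁴
  bottom flange (beyond web): d = -147 mm → contributes +28 378 997 mm⁴
Total I = 76 618 661 mm⁴.
For the y-axis: x̄ = 27.135 mm.
Repeating about the centroidal y-axis gives I_y = 4 065 385 mm⁴.

I_x ≈ 7.66 × 10⁷ mm⁴, I_y ≈ 4.07 × 10⁶ mm⁴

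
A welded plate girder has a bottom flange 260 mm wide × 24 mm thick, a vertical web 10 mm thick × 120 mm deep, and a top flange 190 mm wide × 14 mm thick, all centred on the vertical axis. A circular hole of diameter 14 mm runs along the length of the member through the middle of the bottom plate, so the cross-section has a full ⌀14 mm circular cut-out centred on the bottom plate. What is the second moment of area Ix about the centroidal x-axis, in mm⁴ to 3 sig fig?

Treat the section as a set of non-overlapping primitives; coordinates are from the bounding-box lower-left.
Bottom plate: 260 × 24, A = 6 240 mm², y = 12 mm, Ī = 299 520 mm⁴.
Web plate: 10 × 120, A = 1 200 mm², y = 84 mm, Ī = 1 440 000 mm⁴.
Top plate: 190 × 14, A = 2 660 mm², y = 151 mm, Ī = 43 447 mm⁴.
Hole (subtracted): ⌀14, A = 153.94 mm², y = 12 mm, Ī = 1885.7 mm⁴.
Centroid: ȳ = ΣA·y / ΣA = 57.861 mm.
Transfer each piece to the centroidal x-axis using Ī + A·d² with d = y − 57.861:
  bottom plate: d = -45.861 mm → contributes +13 423 894 mm⁴
  web plate: d = 26.139 mm → contributes +2 259 874 mm⁴
  top plate: d = 93.139 mm → contributes +23 118 428 mm⁴
  hole: d = -45.861 mm → contributes −325 658 mm⁴
Total I = 38 476 537 mm⁴.

Ix ≈ 3.85 × 10⁷ mm⁴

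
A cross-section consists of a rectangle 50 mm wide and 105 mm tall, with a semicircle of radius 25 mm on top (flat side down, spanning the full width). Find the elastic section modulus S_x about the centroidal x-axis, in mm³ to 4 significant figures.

Treat the section as a set of non-overlapping primitives; coordinates are from the bounding-box lower-left.
Rectangular body: 50 × 105, A = 5 250 mm², y = 52.5 mm, Ī = 4 823 438 mm⁴.
Semicircular cap: semicircle r = 25, A = 981.748 mm², y = 115.61 mm, Ī = 42873.8 mm⁴.
Centroid: ȳ = ΣA·y / ΣA = 62.4424 mm.
Transfer each piece to the centroidal x-axis using Ī + A·d² with d = y − 62.4424:
  rectangular body: d = -9.94238 mm → contributes +5 342 405 mm⁴
  semicircular cap: d = 53.1679 mm → contributes +2 818 108 mm⁴
Total I = 8 160 513 mm⁴.
Extreme fibre distance c = 67.5576 mm; S = I/c = 120 793 mm³.

S_x ≈ 1.208 × 10⁵ mm³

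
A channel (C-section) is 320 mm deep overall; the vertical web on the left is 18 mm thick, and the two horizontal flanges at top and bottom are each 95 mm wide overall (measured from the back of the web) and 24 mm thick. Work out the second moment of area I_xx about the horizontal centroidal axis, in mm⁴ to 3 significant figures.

Treat the section as a set of non-overlapping primitives; coordinates are from the bounding-box lower-left.
Web: 18 × 320, A = 5 760 mm², y = 160 mm, Ī = 49 152 000 mm⁴.
Top flange (beyond web): 77 × 24, A = 1 848 mm², y = 308 mm, Ī = 88 704 mm⁴.
Bottom flange (beyond web): 77 × 24, A = 1 848 mm², y = 12 mm, Ī = 88 704 mm⁴.
By symmetry the centroid is at mid-height, ȳ = 160 mm.
Transfer each piece to the horizontal centroidal axis using Ī + A·d² with d = y − 160:
  web: d = 0 mm → contributes +49 152 000 mm⁴
  top flange (beyond web): d = 148 mm → contributes +40 567 296 mm⁴
  bottom flange (beyond web): d = -148 mm → contributes +40 567 296 mm⁴
Total I = 130 286 592 mm⁴.

I_xx ≈ 1.30 × 10⁸ mm⁴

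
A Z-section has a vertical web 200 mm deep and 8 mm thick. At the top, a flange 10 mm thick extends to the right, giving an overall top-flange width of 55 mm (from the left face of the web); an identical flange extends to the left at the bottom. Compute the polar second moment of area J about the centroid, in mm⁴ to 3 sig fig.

Split into non-overlapping primitives; take the origin at the lower-left of the bounding box.
Web: 8 × 200, A = 1 600 mm², y = 100 mm, Ī = 5 333 333 mm⁴.
Top flange (beyond web): 47 × 10, A = 470 mm², y = 195 mm, Ī = 3916.7 mm⁴.
Bottom flange (beyond web): 47 × 10, A = 470 mm², y = 5 mm, Ī = 3916.7 mm⁴.
Centroid: ȳ = ΣA·y / ΣA = 100 mm.
Transfer each piece to the centroidal x-axis using Ī + A·d² with d = y − 100:
  web: d = 0 mm → contributes +5 333 333 mm⁴
  top flange (beyond web): d = 95 mm → contributes +4 245 667 mm⁴
  bottom flange (beyond web): d = -95 mm → contributes +4 245 667 mm⁴
Total I = 13 824 667 mm⁴.
For the y-axis: x̄ = 51 mm.
Repeating about the centroidal y-axis gives I_y = 892 447 mm⁴.
Polar second moment: J = I_x + I_y = 14 717 113 mm⁴.

J ≈ 1.47 × 10⁷ mm⁴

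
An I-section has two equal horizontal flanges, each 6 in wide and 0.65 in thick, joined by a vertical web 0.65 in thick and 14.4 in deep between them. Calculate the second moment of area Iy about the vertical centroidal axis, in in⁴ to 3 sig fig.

Break the section into simple shapes (no overlaps), measuring from the bottom-left corner of the bounding box.
Bottom flange: 6 × 0.65, A = 3.9 in², x = 3 in, Ī = 11.7 in⁴.
Web: 0.65 × 14.4, A = 9.36 in², x = 3 in, Ī = 0.32955 in⁴.
Top flange: 6 × 0.65, A = 3.9 in², x = 3 in, Ī = 11.7 in⁴.
By symmetry the centroid is at mid-width, x̄ = 3 in.
All pieces are centred on the vertical centroidal axis, so I = ΣĪ = 23.73 in⁴.

Iy ≈ 23.7 in⁴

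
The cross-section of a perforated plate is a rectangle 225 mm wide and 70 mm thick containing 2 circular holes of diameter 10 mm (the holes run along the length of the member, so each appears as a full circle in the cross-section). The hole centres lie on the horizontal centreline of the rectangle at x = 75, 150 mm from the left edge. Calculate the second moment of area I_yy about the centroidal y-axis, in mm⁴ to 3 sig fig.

I_yy ≈ 6.62 × 10⁷ mm⁴

Split into non-overlapping primitives; take the origin at the lower-left of the bounding box.
Plate: 225 × 70, A = 15 750 mm², x = 112.5 mm, Ī = 66 445 313 mm⁴.
Hole 1 (subtracted): ⌀10, A = 78.54 mm², x = 75 mm, Ī = 490.87 mm⁴.
Hole 2 (subtracted): ⌀10, A = 78.54 mm², x = 150 mm, Ī = 490.87 mm⁴.
By symmetry the centroid is at mid-width, x̄ = 112.5 mm.
Transfer each piece to the centroidal y-axis using Ī + A·d² with d = x − 112.5:
  plate: d = 0 mm → contributes +66 445 313 mm⁴
  hole 1: d = -37.5 mm → contributes −110 937 mm⁴
  hole 2: d = 37.5 mm → contributes −110 937 mm⁴
Total I = 66 223 438 mm⁴.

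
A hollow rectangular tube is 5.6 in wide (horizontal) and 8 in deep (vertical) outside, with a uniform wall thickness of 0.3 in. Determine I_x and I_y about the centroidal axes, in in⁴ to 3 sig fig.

I_x ≈ 70.1 in⁴, I_y ≈ 40.0 in⁴

Break the section into simple shapes (no overlaps), measuring from the bottom-left corner of the bounding box.
Outer rectangle: 5.6 × 8, A = 44.8 in², y = 4 in, Ī = 238.93 in⁴.
Inner void (subtracted): 5 × 7.4, A = 37 in², y = 4 in, Ī = 168.84 in⁴.
By symmetry the centroid is at mid-height, ȳ = 4 in.
All pieces are centred on the centroidal x-axis, so I = ΣĪ (holes subtracted) = 70.09 in⁴.
Repeating about the centroidal y-axis gives I_y = 39.994 in⁴.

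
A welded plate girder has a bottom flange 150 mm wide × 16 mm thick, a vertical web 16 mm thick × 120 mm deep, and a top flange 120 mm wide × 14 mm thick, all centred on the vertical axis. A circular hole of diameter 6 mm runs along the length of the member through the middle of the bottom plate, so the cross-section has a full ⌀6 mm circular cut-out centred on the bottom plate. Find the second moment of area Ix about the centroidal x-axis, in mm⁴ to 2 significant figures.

Ix ≈ 2.0 × 10⁷ mm⁴

Split into non-overlapping primitives; take the origin at the lower-left of the bounding box.
Bottom plate: 150 × 16, A = 2 400 mm², y = 8 mm, Ī = 51 200 mm⁴.
Web plate: 16 × 120, A = 1 920 mm², y = 76 mm, Ī = 2 304 000 mm⁴.
Top plate: 120 × 14, A = 1 680 mm², y = 143 mm, Ī = 27 440 mm⁴.
Hole (subtracted): ⌀6, A = 28.27 mm², y = 8 mm, Ī = 63.62 mm⁴.
Centroid: ȳ = ΣA·y / ΣA = 67.84 mm.
Transfer each piece to the centroidal x-axis using Ī + A·d² with d = y − 67.84:
  bottom plate: d = -59.84 mm → contributes +8 645 756 mm⁴
  web plate: d = 8.158 mm → contributes +2 431 782 mm⁴
  top plate: d = 75.16 mm → contributes +9 517 298 mm⁴
  hole: d = -59.84 mm → contributes −101 316 mm⁴
Total I = 20 493 520 mm⁴.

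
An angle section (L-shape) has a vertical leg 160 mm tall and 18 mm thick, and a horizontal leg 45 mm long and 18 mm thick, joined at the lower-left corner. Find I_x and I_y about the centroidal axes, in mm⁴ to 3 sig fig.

Break the section into simple shapes (no overlaps), measuring from the bottom-left corner of the bounding box.
Vertical leg: 18 × 160, A = 2 880 mm², y = 80 mm, Ī = 6 144 000 mm⁴.
Horizontal leg (remainder): 27 × 18, A = 486 mm², y = 9 mm, Ī = 13 122 mm⁴.
Centroid: ȳ = ΣA·y / ΣA = 69.749 mm.
Transfer each piece to the centroidal x-axis using Ī + A·d² with d = y − 69.749:
  vertical leg: d = 10.251 mm → contributes +6 446 659 mm⁴
  horizontal leg (remainder): d = -60.749 mm → contributes +1 806 656 mm⁴
Total I = 8 253 315 mm⁴.
For the y-axis: x̄ = 12.249 mm.
Repeating about the centroidal y-axis gives I_y = 317 798 mm⁴.

I_x ≈ 8.25 × 10⁶ mm⁴, I_y ≈ 3.18 × 10⁵ mm⁴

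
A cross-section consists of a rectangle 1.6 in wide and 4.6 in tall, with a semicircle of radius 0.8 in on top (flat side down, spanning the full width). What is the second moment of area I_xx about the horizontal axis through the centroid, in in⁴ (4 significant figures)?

Decompose the section into non-overlapping parts with the origin at the bottom-left of its bounding rectangle.
Rectangular body: 1.6 × 4.6, A = 7.36 in², y = 2.3 in, Ī = 12.9781 in⁴.
Semicircular cap: semicircle r = 0.8, A = 1.00531 in², y = 4.93953 in, Ī = 0.0449565 in⁴.
Centroid: ȳ = ΣA·y / ΣA = 2.61721 in.
Transfer each piece to the horizontal axis through the centroid using Ī + A·d² with d = y − 2.61721:
  rectangular body: d = -0.317208 in → contributes +13.7187 in⁴
  semicircular cap: d = 2.32232 in → contributes +5.46677 in⁴
Total I = 19.1855 in⁴.

I_xx ≈ 19.19 in⁴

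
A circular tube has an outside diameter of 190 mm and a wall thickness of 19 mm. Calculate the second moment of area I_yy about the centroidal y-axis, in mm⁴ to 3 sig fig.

Treat the section as a set of non-overlapping primitives; coordinates are from the bounding-box lower-left.
Outer circle: ⌀190, A = 28 353 mm², x = 95 mm, Ī = 63 971 171 mm⁴.
Bore (subtracted): ⌀152, A = 18 146 mm², x = 95 mm, Ī = 26 202 592 mm⁴.
By symmetry the centroid is at mid-width, x̄ = 95 mm.
All pieces are centred on the centroidal y-axis, so I = ΣĪ (holes subtracted) = 37 768 580 mm⁴.

I_yy ≈ 3.78 × 10⁷ mm⁴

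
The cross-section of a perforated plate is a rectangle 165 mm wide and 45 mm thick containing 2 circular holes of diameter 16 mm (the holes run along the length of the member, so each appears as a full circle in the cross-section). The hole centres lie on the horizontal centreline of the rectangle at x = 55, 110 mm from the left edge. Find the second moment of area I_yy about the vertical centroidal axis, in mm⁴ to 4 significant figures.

Break the section into simple shapes (no overlaps), measuring from the bottom-left corner of the bounding box.
Plate: 165 × 45, A = 7 425 mm², x = 82.5 mm, Ī = 16 845 469 mm⁴.
Hole 1 (subtracted): ⌀16, A = 201.062 mm², x = 55 mm, Ī = 3216.99 mm⁴.
Hole 2 (subtracted): ⌀16, A = 201.062 mm², x = 110 mm, Ī = 3216.99 mm⁴.
By symmetry the centroid is at mid-width, x̄ = 82.5 mm.
Transfer each piece to the vertical centroidal axis using Ī + A·d² with d = x − 82.5:
  plate: d = 0 mm → contributes +16 845 469 mm⁴
  hole 1: d = -27.5 mm → contributes −155 270 mm⁴
  hole 2: d = 27.5 mm → contributes −155 270 mm⁴
Total I = 16 534 929 mm⁴.

I_yy ≈ 1.653 × 10⁷ mm⁴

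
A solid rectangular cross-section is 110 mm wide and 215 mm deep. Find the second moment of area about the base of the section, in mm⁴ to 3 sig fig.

The section: 110 × 215, A = 23 650 mm², y = 107.5 mm, Ī = 91 101 771 mm⁴.
Transfer it to a horizontal axis along the bottom face using Ī + A·d² with d = y − 0:
  the section: d = 107.5 mm → contributes +364 407 083 mm⁴
Total I = 364 407 083 mm⁴.

I_base ≈ 3.64 × 10⁸ mm⁴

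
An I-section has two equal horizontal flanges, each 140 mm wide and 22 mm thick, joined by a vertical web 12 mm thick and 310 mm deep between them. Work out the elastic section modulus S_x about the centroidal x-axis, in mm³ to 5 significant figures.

S_x ≈ 1.1287 × 10⁶ mm³

Break the section into simple shapes (no overlaps), measuring from the bottom-left corner of the bounding box.
Bottom flange: 140 × 22, A = 3 080 mm², y = 11 mm, Ī = 124226.7 mm⁴.
Web: 12 × 310, A = 3 720 mm², y = 177 mm, Ī = 29 791 000 mm⁴.
Top flange: 140 × 22, A = 3 080 mm², y = 343 mm, Ī = 124226.7 mm⁴.
By symmetry the centroid is at mid-height, ȳ = 177 mm.
Transfer each piece to the centroidal x-axis using Ī + A·d² with d = y − 177:
  bottom flange: d = -166 mm → contributes +84 996 707 mm⁴
  web: d = 0 mm → contributes +29 791 000 mm⁴
  top flange: d = 166 mm → contributes +84 996 707 mm⁴
Total I = 199 784 413 mm⁴.
Extreme fibre distance c = 177 mm; S = I/c = 1 128 725 mm³.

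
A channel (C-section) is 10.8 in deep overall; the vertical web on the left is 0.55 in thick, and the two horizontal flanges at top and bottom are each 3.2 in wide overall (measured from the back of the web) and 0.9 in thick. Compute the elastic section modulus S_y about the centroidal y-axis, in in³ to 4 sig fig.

S_y ≈ 4.391 in³

Decompose the section into non-overlapping parts with the origin at the bottom-left of its bounding rectangle.
Web: 0.55 × 10.8, A = 5.94 in², x = 0.275 in, Ī = 0.149738 in⁴.
Top flange (beyond web): 2.65 × 0.9, A = 2.385 in², x = 1.875 in, Ī = 1.39572 in⁴.
Bottom flange (beyond web): 2.65 × 0.9, A = 2.385 in², x = 1.875 in, Ī = 1.39572 in⁴.
Centroid: x̄ = ΣA·x / ΣA = 0.987605 in.
Transfer each piece to the centroidal y-axis using Ī + A·d² with d = x − 0.987605:
  web: d = -0.712605 in → contributes +3.1661 in⁴
  top flange (beyond web): d = 0.887395 in → contributes +3.27384 in⁴
  bottom flange (beyond web): d = 0.887395 in → contributes +3.27384 in⁴
Total I = 9.71378 in⁴.
Extreme fibre distance c = 2.21239 in; S = I/c = 4.39062 in³.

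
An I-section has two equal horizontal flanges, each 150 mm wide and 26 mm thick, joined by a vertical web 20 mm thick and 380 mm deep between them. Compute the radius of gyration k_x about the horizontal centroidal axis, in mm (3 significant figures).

k_x ≈ 164 mm

Decompose the section into non-overlapping parts with the origin at the bottom-left of its bounding rectangle.
Bottom flange: 150 × 26, A = 3 900 mm², y = 13 mm, Ī = 219 700 mm⁴.
Web: 20 × 380, A = 7 600 mm², y = 216 mm, Ī = 91 453 333 mm⁴.
Top flange: 150 × 26, A = 3 900 mm², y = 419 mm, Ī = 219 700 mm⁴.
By symmetry the centroid is at mid-height, ȳ = 216 mm.
Transfer each piece to the horizontal centroidal axis using Ī + A·d² with d = y − 216:
  bottom flange: d = -203 mm → contributes +160 934 800 mm⁴
  web: d = 0 mm → contributes +91 453 333 mm⁴
  top flange: d = 203 mm → contributes +160 934 800 mm⁴
Total I = 413 322 933 mm⁴.
Radius of gyration: k = √(I/A) = √(413 322 933 / 15 400) = 163.83 mm.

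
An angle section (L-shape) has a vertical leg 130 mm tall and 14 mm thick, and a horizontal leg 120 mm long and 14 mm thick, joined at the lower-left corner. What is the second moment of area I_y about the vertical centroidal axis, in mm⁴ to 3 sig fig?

Break the section into simple shapes (no overlaps), measuring from the bottom-left corner of the bounding box.
Vertical leg: 14 × 130, A = 1 820 mm², x = 7 mm, Ī = 29 727 mm⁴.
Horizontal leg (remainder): 106 × 14, A = 1 484 mm², x = 67 mm, Ī = 1 389 519 mm⁴.
Centroid: x̄ = ΣA·x / ΣA = 33.949 mm.
Transfer each piece to the vertical centroidal axis using Ī + A·d² with d = x − 33.949:
  vertical leg: d = -26.949 mm → contributes +1 351 514 mm⁴
  horizontal leg (remainder): d = 33.051 mm → contributes +3 010 579 mm⁴
Total I = 4 362 093 mm⁴.

I_y ≈ 4.36 × 10⁶ mm⁴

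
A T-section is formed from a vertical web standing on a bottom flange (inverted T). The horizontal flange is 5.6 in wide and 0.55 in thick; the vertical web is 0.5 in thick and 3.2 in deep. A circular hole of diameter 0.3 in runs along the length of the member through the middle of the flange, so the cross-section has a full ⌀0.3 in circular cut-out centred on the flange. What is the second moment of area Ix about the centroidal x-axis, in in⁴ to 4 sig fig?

Ix ≈ 5.115 in⁴

Split into non-overlapping primitives; take the origin at the lower-left of the bounding box.
Flange: 5.6 × 0.55, A = 3.08 in², y = 0.275 in, Ī = 0.0776417 in⁴.
Web: 0.5 × 3.2, A = 1.6 in², y = 2.15 in, Ī = 1.36533 in⁴.
Hole (subtracted): ⌀0.3, A = 0.0706858 in², y = 0.275 in, Ī = 0.000397608 in⁴.
Centroid: ȳ = ΣA·y / ΣA = 0.925856 in.
Transfer each piece to the centroidal x-axis using Ī + A·d² with d = y − 0.925856:
  flange: d = -0.650856 in → contributes +1.38237 in⁴
  web: d = 1.22414 in → contributes +3.76298 in⁴
  hole: d = -0.650856 in → contributes −0.0303411 in⁴
Total I = 5.11501 in⁴.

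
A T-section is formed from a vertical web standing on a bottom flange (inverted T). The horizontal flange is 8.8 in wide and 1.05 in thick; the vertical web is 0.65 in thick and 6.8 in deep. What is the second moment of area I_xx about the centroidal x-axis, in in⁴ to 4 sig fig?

Split into non-overlapping primitives; take the origin at the lower-left of the bounding box.
Flange: 8.8 × 1.05, A = 9.24 in², y = 0.525 in, Ī = 0.848925 in⁴.
Web: 0.65 × 6.8, A = 4.42 in², y = 4.45 in, Ī = 17.0317 in⁴.
Centroid: ȳ = ΣA·y / ΣA = 1.79502 in.
Transfer each piece to the centroidal x-axis using Ī + A·d² with d = y − 1.79502:
  flange: d = -1.27002 in → contributes +15.7526 in⁴
  web: d = 2.65498 in → contributes +48.1879 in⁴
Total I = 63.9405 in⁴.

I_xx ≈ 63.94 in⁴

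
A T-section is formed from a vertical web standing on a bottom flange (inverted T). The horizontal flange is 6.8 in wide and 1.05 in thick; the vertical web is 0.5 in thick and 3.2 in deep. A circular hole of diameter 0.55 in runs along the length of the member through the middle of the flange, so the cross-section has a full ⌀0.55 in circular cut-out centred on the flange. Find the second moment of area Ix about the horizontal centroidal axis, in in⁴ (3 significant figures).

Decompose the section into non-overlapping parts with the origin at the bottom-left of its bounding rectangle.
Flange: 6.8 × 1.05, A = 7.14 in², y = 0.525 in, Ī = 0.65599 in⁴.
Web: 0.5 × 3.2, A = 1.6 in², y = 2.65 in, Ī = 1.3653 in⁴.
Hole (subtracted): ⌀0.55, A = 0.23758 in², y = 0.525 in, Ī = 0.0044918 in⁴.
Centroid: ȳ = ΣA·y / ΣA = 0.92489 in.
Transfer each piece to the horizontal centroidal axis using Ī + A·d² with d = y − 0.92489:
  flange: d = -0.39989 in → contributes +1.7977 in⁴
  web: d = 1.7251 in → contributes +6.127 in⁴
  hole: d = -0.39989 in → contributes −0.042483 in⁴
Total I = 7.8822 in⁴.

Ix ≈ 7.88 in⁴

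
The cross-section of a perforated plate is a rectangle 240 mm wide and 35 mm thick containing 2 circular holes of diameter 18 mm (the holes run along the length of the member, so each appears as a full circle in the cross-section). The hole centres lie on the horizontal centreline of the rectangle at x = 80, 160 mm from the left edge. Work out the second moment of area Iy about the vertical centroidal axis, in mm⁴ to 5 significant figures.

Iy ≈ 3.9495 × 10⁷ mm⁴

Treat the section as a set of non-overlapping primitives; coordinates are from the bounding-box lower-left.
Plate: 240 × 35, A = 8 400 mm², x = 120 mm, Ī = 40 320 000 mm⁴.
Hole 1 (subtracted): ⌀18, A = 254.469 mm², x = 80 mm, Ī = 5152.997 mm⁴.
Hole 2 (subtracted): ⌀18, A = 254.469 mm², x = 160 mm, Ī = 5152.997 mm⁴.
By symmetry the centroid is at mid-width, x̄ = 120 mm.
Transfer each piece to the vertical centroidal axis using Ī + A·d² with d = x − 120:
  plate: d = 0 mm → contributes +40 320 000 mm⁴
  hole 1: d = -40 mm → contributes −412303.4 mm⁴
  hole 2: d = 40 mm → contributes −412303.4 mm⁴
Total I = 39 495 393 mm⁴.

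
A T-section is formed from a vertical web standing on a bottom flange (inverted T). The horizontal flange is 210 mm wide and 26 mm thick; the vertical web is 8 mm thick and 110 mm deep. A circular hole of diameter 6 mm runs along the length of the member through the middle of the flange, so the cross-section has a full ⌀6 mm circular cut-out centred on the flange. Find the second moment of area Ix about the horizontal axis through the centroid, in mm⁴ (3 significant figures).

Decompose the section into non-overlapping parts with the origin at the bottom-left of its bounding rectangle.
Flange: 210 × 26, A = 5 460 mm², y = 13 mm, Ī = 307 580 mm⁴.
Web: 8 × 110, A = 880 mm², y = 81 mm, Ī = 887 333 mm⁴.
Hole (subtracted): ⌀6, A = 28.274 mm², y = 13 mm, Ī = 63.617 mm⁴.
Centroid: ȳ = ΣA·y / ΣA = 22.481 mm.
Transfer each piece to the horizontal axis through the centroid using Ī + A·d² with d = y − 22.481:
  flange: d = -9.4808 mm → contributes +798 352 mm⁴
  web: d = 58.519 mm → contributes +3 900 894 mm⁴
  hole: d = -9.4808 mm → contributes −2605.1 mm⁴
Total I = 4 696 641 mm⁴.

Ix ≈ 4.70 × 10⁶ mm⁴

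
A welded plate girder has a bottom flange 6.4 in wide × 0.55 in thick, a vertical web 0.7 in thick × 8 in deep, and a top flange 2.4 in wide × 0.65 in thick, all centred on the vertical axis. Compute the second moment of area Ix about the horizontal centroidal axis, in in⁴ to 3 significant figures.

Ix ≈ 117 in⁴

Break the section into simple shapes (no overlaps), measuring from the bottom-left corner of the bounding box.
Bottom plate: 6.4 × 0.55, A = 3.52 in², y = 0.275 in, Ī = 0.088733 in⁴.
Web plate: 0.7 × 8, A = 5.6 in², y = 4.55 in, Ī = 29.867 in⁴.
Top plate: 2.4 × 0.65, A = 1.56 in², y = 8.875 in, Ī = 0.054925 in⁴.
Centroid: ȳ = ΣA·y / ΣA = 3.7728 in.
Transfer each piece to the horizontal centroidal axis using Ī + A·d² with d = y − 3.7728:
  bottom plate: d = -3.4978 in → contributes +43.153 in⁴
  web plate: d = 0.77725 in → contributes +33.25 in⁴
  top plate: d = 5.1022 in → contributes +40.666 in⁴
Total I = 117.07 in⁴.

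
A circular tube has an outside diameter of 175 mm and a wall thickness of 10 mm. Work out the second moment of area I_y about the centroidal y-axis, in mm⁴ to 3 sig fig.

Break the section into simple shapes (no overlaps), measuring from the bottom-left corner of the bounding box.
Outer circle: ⌀175, A = 24 053 mm², x = 87.5 mm, Ī = 46 038 598 mm⁴.
Bore (subtracted): ⌀155, A = 18 869 mm², x = 87.5 mm, Ī = 28 333 269 mm⁴.
By symmetry the centroid is at mid-width, x̄ = 87.5 mm.
All pieces are centred on the centroidal y-axis, so I = ΣĪ (holes subtracted) = 17 705 329 mm⁴.

I_y ≈ 1.77 × 10⁷ mm⁴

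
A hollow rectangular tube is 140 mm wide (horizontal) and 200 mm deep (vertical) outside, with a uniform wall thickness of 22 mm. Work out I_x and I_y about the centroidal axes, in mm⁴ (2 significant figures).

I_x ≈ 6.3 × 10⁷ mm⁴, I_y ≈ 3.4 × 10⁷ mm⁴

Decompose the section into non-overlapping parts with the origin at the bottom-left of its bounding rectangle.
Outer rectangle: 140 × 200, A = 28 000 mm², y = 100 mm, Ī = 93 333 333 mm⁴.
Inner void (subtracted): 96 × 156, A = 14 976 mm², y = 100 mm, Ī = 30 371 328 mm⁴.
By symmetry the centroid is at mid-height, ȳ = 100 mm.
All pieces are centred on the centroidal x-axis, so I = ΣĪ (holes subtracted) = 62 962 005 mm⁴.
Repeating about the centroidal y-axis gives I_y = 34 231 765 mm⁴.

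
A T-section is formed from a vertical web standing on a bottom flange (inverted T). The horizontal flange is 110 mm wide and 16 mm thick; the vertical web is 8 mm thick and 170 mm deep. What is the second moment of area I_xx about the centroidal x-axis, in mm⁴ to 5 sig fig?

Treat the section as a set of non-overlapping primitives; coordinates are from the bounding-box lower-left.
Flange: 110 × 16, A = 1 760 mm², y = 8 mm, Ī = 37546.67 mm⁴.
Web: 8 × 170, A = 1 360 mm², y = 101 mm, Ī = 3 275 333 mm⁴.
Centroid: ȳ = ΣA·y / ΣA = 48.53846 mm.
Transfer each piece to the centroidal x-axis using Ī + A·d² with d = y − 48.53846:
  flange: d = -40.53846 mm → contributes +2 929 872 mm⁴
  web: d = 52.46154 mm → contributes +7 018 343 mm⁴
Total I = 9 948 215 mm⁴.

I_xx ≈ 9.9482 × 10⁶ mm⁴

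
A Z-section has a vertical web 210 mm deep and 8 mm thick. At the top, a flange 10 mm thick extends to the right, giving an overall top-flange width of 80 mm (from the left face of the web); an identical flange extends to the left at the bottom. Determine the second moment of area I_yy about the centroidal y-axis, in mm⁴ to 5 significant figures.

I_yy ≈ 2.9350 × 10⁶ mm⁴

Split into non-overlapping primitives; take the origin at the lower-left of the bounding box.
Web: 8 × 210, A = 1 680 mm², x = 76 mm, Ī = 8 960 mm⁴.
Top flange (beyond web): 72 × 10, A = 720 mm², x = 116 mm, Ī = 311 040 mm⁴.
Bottom flange (beyond web): 72 × 10, A = 720 mm², x = 36 mm, Ī = 311 040 mm⁴.
Centroid: x̄ = ΣA·x / ΣA = 76 mm.
Transfer each piece to the centroidal y-axis using Ī + A·d² with d = x − 76:
  web: d = 0 mm → contributes +8 960 mm⁴
  top flange (beyond web): d = 40 mm → contributes +1 463 040 mm⁴
  bottom flange (beyond web): d = -40 mm → contributes +1 463 040 mm⁴
Total I = 2 935 040 mm⁴.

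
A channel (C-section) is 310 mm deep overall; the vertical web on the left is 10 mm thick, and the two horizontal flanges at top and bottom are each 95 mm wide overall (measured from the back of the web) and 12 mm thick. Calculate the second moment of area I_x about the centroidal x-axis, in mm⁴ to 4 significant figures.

I_x ≈ 7.014 × 10⁷ mm⁴

Decompose the section into non-overlapping parts with the origin at the bottom-left of its bounding rectangle.
Web: 10 × 310, A = 3 100 mm², y = 155 mm, Ī = 24 825 833 mm⁴.
Top flange (beyond web): 85 × 12, A = 1 020 mm², y = 304 mm, Ī = 12 240 mm⁴.
Bottom flange (beyond web): 85 × 12, A = 1 020 mm², y = 6 mm, Ī = 12 240 mm⁴.
By symmetry the centroid is at mid-height, ȳ = 155 mm.
Transfer each piece to the centroidal x-axis using Ī + A·d² with d = y − 155:
  web: d = 0 mm → contributes +24 825 833 mm⁴
  top flange (beyond web): d = 149 mm → contributes +22 657 260 mm⁴
  bottom flange (beyond web): d = -149 mm → contributes +22 657 260 mm⁴
Total I = 70 140 353 mm⁴.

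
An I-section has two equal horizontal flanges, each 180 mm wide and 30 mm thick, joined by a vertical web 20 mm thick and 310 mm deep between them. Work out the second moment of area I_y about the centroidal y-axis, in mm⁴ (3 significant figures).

Treat the section as a set of non-overlapping primitives; coordinates are from the bounding-box lower-left.
Bottom flange: 180 × 30, A = 5 400 mm², x = 90 mm, Ī = 14 580 000 mm⁴.
Web: 20 × 310, A = 6 200 mm², x = 90 mm, Ī = 206 667 mm⁴.
Top flange: 180 × 30, A = 5 400 mm², x = 90 mm, Ī = 14 580 000 mm⁴.
By symmetry the centroid is at mid-width, x̄ = 90 mm.
All pieces are centred on the centroidal y-axis, so I = ΣĪ = 29 366 667 mm⁴.

I_y ≈ 2.94 × 10⁷ mm⁴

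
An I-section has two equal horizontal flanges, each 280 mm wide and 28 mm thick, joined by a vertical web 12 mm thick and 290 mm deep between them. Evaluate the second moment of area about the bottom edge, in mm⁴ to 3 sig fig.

Split into non-overlapping primitives; take the origin at the lower-left of the bounding box.
Bottom flange: 280 × 28, A = 7 840 mm², y = 14 mm, Ī = 512 213 mm⁴.
Web: 12 × 290, A = 3 480 mm², y = 173 mm, Ī = 24 389 000 mm⁴.
Top flange: 280 × 28, A = 7 840 mm², y = 332 mm, Ī = 512 213 mm⁴.
Transfer each piece to the base of the section using Ī + A·d² with d = y − 0:
  bottom flange: d = 14 mm → contributes +2 048 853 mm⁴
  web: d = 173 mm → contributes +128 541 920 mm⁴
  top flange: d = 332 mm → contributes +864 668 373 mm⁴
Total I = 995 259 147 mm⁴.

I_base ≈ 9.95 × 10⁸ mm⁴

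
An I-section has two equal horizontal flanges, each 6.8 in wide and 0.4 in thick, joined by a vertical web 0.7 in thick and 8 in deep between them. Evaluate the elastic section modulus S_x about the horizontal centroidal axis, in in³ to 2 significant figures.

S_x ≈ 29 in³

Treat the section as a set of non-overlapping primitives; coordinates are from the bounding-box lower-left.
Bottom flange: 6.8 × 0.4, A = 2.72 in², y = 0.2 in, Ī = 0.03627 in⁴.
Web: 0.7 × 8, A = 5.6 in², y = 4.4 in, Ī = 29.87 in⁴.
Top flange: 6.8 × 0.4, A = 2.72 in², y = 8.6 in, Ī = 0.03627 in⁴.
By symmetry the centroid is at mid-height, ȳ = 4.4 in.
Transfer each piece to the horizontal centroidal axis using Ī + A·d² with d = y − 4.4:
  bottom flange: d = -4.2 in → contributes +48.02 in⁴
  web: d = 0 in → contributes +29.87 in⁴
  top flange: d = 4.2 in → contributes +48.02 in⁴
Total I = 125.9 in⁴.
Extreme fibre distance c = 4.4 in; S = I/c = 28.61 in³.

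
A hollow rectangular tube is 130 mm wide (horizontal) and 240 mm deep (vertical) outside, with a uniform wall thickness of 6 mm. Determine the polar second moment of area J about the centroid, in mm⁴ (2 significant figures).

Decompose the section into non-overlapping parts with the origin at the bottom-left of its bounding rectangle.
Outer rectangle: 130 × 240, A = 31 200 mm², y = 120 mm, Ī = 149 760 000 mm⁴.
Inner void (subtracted): 118 × 228, A = 26 904 mm², y = 120 mm, Ī = 116 548 128 mm⁴.
By symmetry the centroid is at mid-height, ȳ = 120 mm.
All pieces are centred on the centroidal x-axis, so I = ΣĪ (holes subtracted) = 33 211 872 mm⁴.
Repeating about the centroidal y-axis gives I_y = 12 722 392 mm⁴.
Polar second moment: J = I_x + I_y = 45 934 264 mm⁴.

J ≈ 4.6 × 10⁷ mm⁴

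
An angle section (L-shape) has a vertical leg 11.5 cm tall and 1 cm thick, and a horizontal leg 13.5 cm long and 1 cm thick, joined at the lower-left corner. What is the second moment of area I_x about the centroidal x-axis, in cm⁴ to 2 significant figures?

I_x ≈ 290 cm⁴

Treat the section as a set of non-overlapping primitives; coordinates are from the bounding-box lower-left.
Vertical leg: 1 × 11.5, A = 11.5 cm², y = 5.75 cm, Ī = 126.7 cm⁴.
Horizontal leg (remainder): 12.5 × 1, A = 12.5 cm², y = 0.5 cm, Ī = 1.042 cm⁴.
Centroid: ȳ = ΣA·y / ΣA = 3.016 cm.
Transfer each piece to the centroidal x-axis using Ī + A·d² with d = y − 3.016:
  vertical leg: d = 2.734 cm → contributes +212.7 cm⁴
  horizontal leg (remainder): d = -2.516 cm → contributes +80.15 cm⁴
Total I = 292.9 cm⁴.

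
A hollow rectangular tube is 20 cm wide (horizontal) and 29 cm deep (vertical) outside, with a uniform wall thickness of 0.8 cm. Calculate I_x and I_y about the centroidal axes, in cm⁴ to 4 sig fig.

I_x ≈ 9106 cm⁴, I_y ≈ 5109 cm⁴

Split into non-overlapping primitives; take the origin at the lower-left of the bounding box.
Outer rectangle: 20 × 29, A = 580 cm², y = 14.5 cm, Ī = 40648.3 cm⁴.
Inner void (subtracted): 18.4 × 27.4, A = 504.16 cm², y = 14.5 cm, Ī = 31541.9 cm⁴.
By symmetry the centroid is at mid-height, ȳ = 14.5 cm.
All pieces are centred on the centroidal x-axis, so I = ΣĪ (holes subtracted) = 9106.4 cm⁴.
Repeating about the centroidal y-axis gives I_y = 5109.3 cm⁴.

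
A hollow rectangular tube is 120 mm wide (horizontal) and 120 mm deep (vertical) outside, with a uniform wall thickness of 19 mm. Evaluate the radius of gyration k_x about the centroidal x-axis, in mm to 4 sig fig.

Treat the section as a set of non-overlapping primitives; coordinates are from the bounding-box lower-left.
Outer rectangle: 120 × 120, A = 14 400 mm², y = 60 mm, Ī = 17 280 000 mm⁴.
Inner void (subtracted): 82 × 82, A = 6 724 mm², y = 60 mm, Ī = 3 767 681 mm⁴.
By symmetry the centroid is at mid-height, ȳ = 60 mm.
All pieces are centred on the centroidal x-axis, so I = ΣĪ (holes subtracted) = 13 512 319 mm⁴.
Radius of gyration: k = √(I/A) = √(13 512 319 / 7 676) = 41.9563 mm.

k_x ≈ 41.96 mm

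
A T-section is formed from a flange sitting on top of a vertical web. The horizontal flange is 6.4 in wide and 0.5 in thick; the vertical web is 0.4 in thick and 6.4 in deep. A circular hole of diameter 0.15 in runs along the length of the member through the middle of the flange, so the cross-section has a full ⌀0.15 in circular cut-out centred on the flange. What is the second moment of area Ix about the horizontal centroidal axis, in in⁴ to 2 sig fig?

Decompose the section into non-overlapping parts with the origin at the bottom-left of its bounding rectangle.
Flange: 6.4 × 0.5, A = 3.2 in², y = 6.65 in, Ī = 0.06667 in⁴.
Web: 0.4 × 6.4, A = 2.56 in², y = 3.2 in, Ī = 8.738 in⁴.
Hole (subtracted): ⌀0.15, A = 0.01767 in², y = 6.65 in, Ī = 0.00002485 in⁴.
Centroid: ȳ = ΣA·y / ΣA = 5.112 in.
Transfer each piece to the horizontal centroidal axis using Ī + A·d² with d = y − 5.112:
  flange: d = 1.538 in → contributes +7.637 in⁴
  web: d = -1.912 in → contributes +18.1 in⁴
  hole: d = 1.538 in → contributes −0.04183 in⁴
Total I = 25.69 in⁴.

Ix ≈ 26 in⁴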